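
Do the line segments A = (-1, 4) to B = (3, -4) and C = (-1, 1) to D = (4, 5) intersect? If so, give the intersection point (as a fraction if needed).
Yes; intersection at (1/14, 13/7) (t = 15/56 on AB, s = 3/14 on CD)

Parametrize AB as A + t(B − A) = (-1 + 4 t, 4 + -8 t) and CD as C + s(D − C) = (-1 + 5 s, 1 + 4 s). Solve the linear system for (t, s). Determinant = -56 ≠ 0, so a unique intersection of the containing lines exists. Solution: t = 15/56, s = 3/14 — both in [0, 1], so the segments cross. Intersection point: (1/14, 13/7).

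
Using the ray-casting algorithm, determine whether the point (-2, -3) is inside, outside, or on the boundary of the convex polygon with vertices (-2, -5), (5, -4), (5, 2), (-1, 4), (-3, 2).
The point (-2, -3) lies strictly inside the polygon

Cast a horizontal ray to the right from the query point and count how many polygon edges it crosses (each edge strictly once or zero times, handled with the usual half-open convention). 
Parity of crossings → odd ⇒ inside.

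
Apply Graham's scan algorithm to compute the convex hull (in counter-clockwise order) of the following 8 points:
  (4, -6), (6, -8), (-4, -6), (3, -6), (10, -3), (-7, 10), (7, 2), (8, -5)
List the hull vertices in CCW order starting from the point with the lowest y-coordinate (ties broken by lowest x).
Hull (CCW) = [(6, -8), (10, -3), (7, 2), (-7, 10), (-4, -6)]

Graham scan procedure:
  1. Find the pivot p₀ = point with lowest y (tie → lowest x): (6, -8).
  2. Sort the remaining points by polar angle around p₀.
  3. Walk through sorted points, maintaining a stack; pop the top while the last three entries make a non-left turn (cross product ≤ 0).
  4. Final stack is the convex hull in CCW order: (6, -8), (10, -3), (7, 2), (-7, 10), (-4, -6).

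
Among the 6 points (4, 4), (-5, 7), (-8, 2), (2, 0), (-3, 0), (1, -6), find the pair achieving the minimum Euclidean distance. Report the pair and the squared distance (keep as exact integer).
Pair = ((4, 4), (2, 0)); squared distance = 20

Compute all C(6, 2) = 15 pairwise squared distances (x_i − x_j)² + (y_i − y_j)². The minimum is 20, attained by the pair ((4, 4), (2, 0)).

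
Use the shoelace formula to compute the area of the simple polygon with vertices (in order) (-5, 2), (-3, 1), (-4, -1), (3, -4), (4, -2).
Area = 35/2

Shoelace formula: Area = (1/2) |Σ_i (x_i · y_{i+1} − x_{i+1} · y_i)| (indices mod n). Compute each cross term:
  (-5)(1) − (-3)(2) = 1
  (-3)(-1) − (-4)(1) = 7
  (-4)(-4) − (3)(-1) = 19
  (3)(-2) − (4)(-4) = 10
  (4)(2) − (-5)(-2) = -2
Sum = 35, so (signed) Area = 35/2 = 35/2, |Area| = 35/2.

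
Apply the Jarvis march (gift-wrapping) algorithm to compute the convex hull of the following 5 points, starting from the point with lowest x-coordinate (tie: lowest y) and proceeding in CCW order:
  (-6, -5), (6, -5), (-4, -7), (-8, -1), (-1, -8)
Hull (CCW) = [(-8, -1), (-6, -5), (-4, -7), (-1, -8), (6, -5)]

Jarvis march: at each step, from the current hull vertex p, select the next vertex q as the point such that every other point lies strictly to the left of (or on) the directed line p → q. (Equivalently: for every other point r, the cross product (q − p) × (r − p) ≥ 0.)
Starting point (lowest x, tie lowest y): (-8, -1). Wrap until returning to start. Resulting hull: (-8, -1), (-6, -5), (-4, -7), (-1, -8), (6, -5).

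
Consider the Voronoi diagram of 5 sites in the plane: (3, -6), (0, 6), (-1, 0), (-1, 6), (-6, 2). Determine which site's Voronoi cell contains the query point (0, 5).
Nearest site = (0, 6)

The Voronoi cell of site s contains exactly those query points closer to s than to any other site. Compute squared distances from q = (0, 5) to each site:
  (0 − 0)² + (6 − 5)² = 1
  (-1 − 0)² + (6 − 5)² = 2
  (-1 − 0)² + (0 − 5)² = 26
  (-6 − 0)² + (2 − 5)² = 45
  (3 − 0)² + (-6 − 5)² = 130
Minimum is attained by (0, 6), so q lies in its Voronoi cell.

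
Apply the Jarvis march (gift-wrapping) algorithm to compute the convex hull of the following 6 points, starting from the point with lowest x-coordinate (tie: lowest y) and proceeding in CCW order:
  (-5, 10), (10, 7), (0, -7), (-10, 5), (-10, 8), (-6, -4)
Hull (CCW) = [(-10, 5), (-6, -4), (0, -7), (10, 7), (-5, 10), (-10, 8)]

Jarvis march: at each step, from the current hull vertex p, select the next vertex q as the point such that every other point lies strictly to the left of (or on) the directed line p → q. (Equivalently: for every other point r, the cross product (q − p) × (r − p) ≥ 0.)
Starting point (lowest x, tie lowest y): (-10, 5). Wrap until returning to start. Resulting hull: (-10, 5), (-6, -4), (0, -7), (10, 7), (-5, 10), (-10, 8).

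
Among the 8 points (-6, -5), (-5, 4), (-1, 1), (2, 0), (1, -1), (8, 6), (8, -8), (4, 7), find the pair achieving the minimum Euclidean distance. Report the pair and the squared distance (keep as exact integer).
Pair = ((2, 0), (1, -1)); squared distance = 2

Compute all C(8, 2) = 28 pairwise squared distances (x_i − x_j)² + (y_i − y_j)². The minimum is 2, attained by the pair ((2, 0), (1, -1)).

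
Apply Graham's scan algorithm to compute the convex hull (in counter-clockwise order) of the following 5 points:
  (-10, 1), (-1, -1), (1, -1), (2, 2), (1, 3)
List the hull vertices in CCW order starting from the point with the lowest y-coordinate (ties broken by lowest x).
Hull (CCW) = [(-1, -1), (1, -1), (2, 2), (1, 3), (-10, 1)]

Graham scan procedure:
  1. Find the pivot p₀ = point with lowest y (tie → lowest x): (-1, -1).
  2. Sort the remaining points by polar angle around p₀.
  3. Walk through sorted points, maintaining a stack; pop the top while the last three entries make a non-left turn (cross product ≤ 0).
  4. Final stack is the convex hull in CCW order: (-1, -1), (1, -1), (2, 2), (1, 3), (-10, 1).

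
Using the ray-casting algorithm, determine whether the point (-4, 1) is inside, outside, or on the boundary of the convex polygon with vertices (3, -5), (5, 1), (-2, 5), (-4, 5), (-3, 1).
The point (-4, 1) lies strictly outside the polygon

Cast a horizontal ray to the right from the query point and count how many polygon edges it crosses (each edge strictly once or zero times, handled with the usual half-open convention). 
Parity of crossings → even ⇒ outside.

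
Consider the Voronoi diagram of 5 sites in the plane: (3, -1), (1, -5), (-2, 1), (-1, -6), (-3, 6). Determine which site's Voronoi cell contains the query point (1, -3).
Nearest site = (1, -5)

The Voronoi cell of site s contains exactly those query points closer to s than to any other site. Compute squared distances from q = (1, -3) to each site:
  (1 − 1)² + (-5 − -3)² = 4
  (3 − 1)² + (-1 − -3)² = 8
  (-1 − 1)² + (-6 − -3)² = 13
  (-2 − 1)² + (1 − -3)² = 25
  (-3 − 1)² + (6 − -3)² = 97
Minimum is attained by (1, -5), so q lies in its Voronoi cell.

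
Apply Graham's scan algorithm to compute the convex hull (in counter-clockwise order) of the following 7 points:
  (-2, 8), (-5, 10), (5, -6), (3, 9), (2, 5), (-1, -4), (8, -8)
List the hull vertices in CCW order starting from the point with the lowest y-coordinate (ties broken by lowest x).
Hull (CCW) = [(8, -8), (3, 9), (-5, 10), (-1, -4)]

Graham scan procedure:
  1. Find the pivot p₀ = point with lowest y (tie → lowest x): (8, -8).
  2. Sort the remaining points by polar angle around p₀.
  3. Walk through sorted points, maintaining a stack; pop the top while the last three entries make a non-left turn (cross product ≤ 0).
  4. Final stack is the convex hull in CCW order: (8, -8), (3, 9), (-5, 10), (-1, -4).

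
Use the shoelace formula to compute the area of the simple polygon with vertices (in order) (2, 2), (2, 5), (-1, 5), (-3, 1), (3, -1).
Area = 43/2

Shoelace formula: Area = (1/2) |Σ_i (x_i · y_{i+1} − x_{i+1} · y_i)| (indices mod n). Compute each cross term:
  (2)(5) − (2)(2) = 6
  (2)(5) − (-1)(5) = 15
  (-1)(1) − (-3)(5) = 14
  (-3)(-1) − (3)(1) = 0
  (3)(2) − (2)(-1) = 8
Sum = 43, so (signed) Area = 43/2 = 43/2, |Area| = 43/2.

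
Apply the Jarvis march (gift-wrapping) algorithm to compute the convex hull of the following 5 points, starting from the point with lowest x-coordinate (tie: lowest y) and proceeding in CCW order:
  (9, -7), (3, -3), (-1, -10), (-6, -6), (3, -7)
Hull (CCW) = [(-6, -6), (-1, -10), (9, -7), (3, -3)]

Jarvis march: at each step, from the current hull vertex p, select the next vertex q as the point such that every other point lies strictly to the left of (or on) the directed line p → q. (Equivalently: for every other point r, the cross product (q − p) × (r − p) ≥ 0.)
Starting point (lowest x, tie lowest y): (-6, -6). Wrap until returning to start. Resulting hull: (-6, -6), (-1, -10), (9, -7), (3, -3).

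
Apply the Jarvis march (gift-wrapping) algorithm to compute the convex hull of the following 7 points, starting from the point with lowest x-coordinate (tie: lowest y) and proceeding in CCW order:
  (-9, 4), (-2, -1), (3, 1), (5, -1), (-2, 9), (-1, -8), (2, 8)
Hull (CCW) = [(-9, 4), (-1, -8), (5, -1), (2, 8), (-2, 9)]

Jarvis march: at each step, from the current hull vertex p, select the next vertex q as the point such that every other point lies strictly to the left of (or on) the directed line p → q. (Equivalently: for every other point r, the cross product (q − p) × (r − p) ≥ 0.)
Starting point (lowest x, tie lowest y): (-9, 4). Wrap until returning to start. Resulting hull: (-9, 4), (-1, -8), (5, -1), (2, 8), (-2, 9).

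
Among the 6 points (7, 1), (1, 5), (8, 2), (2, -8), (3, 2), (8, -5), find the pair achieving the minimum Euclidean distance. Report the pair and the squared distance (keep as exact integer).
Pair = ((7, 1), (8, 2)); squared distance = 2

Compute all C(6, 2) = 15 pairwise squared distances (x_i − x_j)² + (y_i − y_j)². The minimum is 2, attained by the pair ((7, 1), (8, 2)).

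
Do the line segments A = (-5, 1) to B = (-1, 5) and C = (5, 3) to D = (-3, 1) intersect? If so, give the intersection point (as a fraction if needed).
No (intersection of containing lines falls outside at least one segment)

Parametrize and solve: t = -1/6, s = 4/3. At least one of these is outside [0, 1], so the segments do not intersect.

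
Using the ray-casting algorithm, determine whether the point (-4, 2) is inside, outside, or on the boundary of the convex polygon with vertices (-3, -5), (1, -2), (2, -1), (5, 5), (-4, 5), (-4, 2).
The point (-4, 2) lies on the polygon boundary

Boundary check: the query satisfies the collinearity and bounding-box conditions for some polygon edge, so it lies exactly on the boundary.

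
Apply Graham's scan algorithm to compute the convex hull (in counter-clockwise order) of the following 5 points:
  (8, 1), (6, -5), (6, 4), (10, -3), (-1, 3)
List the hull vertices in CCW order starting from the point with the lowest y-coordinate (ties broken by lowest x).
Hull (CCW) = [(6, -5), (10, -3), (8, 1), (6, 4), (-1, 3)]

Graham scan procedure:
  1. Find the pivot p₀ = point with lowest y (tie → lowest x): (6, -5).
  2. Sort the remaining points by polar angle around p₀.
  3. Walk through sorted points, maintaining a stack; pop the top while the last three entries make a non-left turn (cross product ≤ 0).
  4. Final stack is the convex hull in CCW order: (6, -5), (10, -3), (8, 1), (6, 4), (-1, 3).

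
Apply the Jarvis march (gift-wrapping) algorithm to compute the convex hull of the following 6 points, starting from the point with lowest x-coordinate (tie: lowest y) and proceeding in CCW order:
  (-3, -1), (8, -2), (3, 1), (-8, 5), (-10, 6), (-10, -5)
Hull (CCW) = [(-10, -5), (8, -2), (3, 1), (-10, 6)]

Jarvis march: at each step, from the current hull vertex p, select the next vertex q as the point such that every other point lies strictly to the left of (or on) the directed line p → q. (Equivalently: for every other point r, the cross product (q − p) × (r − p) ≥ 0.)
Starting point (lowest x, tie lowest y): (-10, -5). Wrap until returning to start. Resulting hull: (-10, -5), (8, -2), (3, 1), (-10, 6).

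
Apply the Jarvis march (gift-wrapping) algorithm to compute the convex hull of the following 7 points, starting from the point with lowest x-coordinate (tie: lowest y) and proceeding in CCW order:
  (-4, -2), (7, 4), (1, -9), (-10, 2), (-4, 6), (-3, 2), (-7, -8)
Hull (CCW) = [(-10, 2), (-7, -8), (1, -9), (7, 4), (-4, 6)]

Jarvis march: at each step, from the current hull vertex p, select the next vertex q as the point such that every other point lies strictly to the left of (or on) the directed line p → q. (Equivalently: for every other point r, the cross product (q − p) × (r − p) ≥ 0.)
Starting point (lowest x, tie lowest y): (-10, 2). Wrap until returning to start. Resulting hull: (-10, 2), (-7, -8), (1, -9), (7, 4), (-4, 6).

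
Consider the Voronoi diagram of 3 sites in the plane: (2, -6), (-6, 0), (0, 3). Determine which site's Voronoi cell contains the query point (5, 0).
Nearest site = (0, 3)

The Voronoi cell of site s contains exactly those query points closer to s than to any other site. Compute squared distances from q = (5, 0) to each site:
  (0 − 5)² + (3 − 0)² = 34
  (2 − 5)² + (-6 − 0)² = 45
  (-6 − 5)² + (0 − 0)² = 121
Minimum is attained by (0, 3), so q lies in its Voronoi cell.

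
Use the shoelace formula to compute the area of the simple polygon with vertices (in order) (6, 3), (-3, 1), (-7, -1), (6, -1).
Area = 31

Shoelace formula: Area = (1/2) |Σ_i (x_i · y_{i+1} − x_{i+1} · y_i)| (indices mod n). Compute each cross term:
  (6)(1) − (-3)(3) = 15
  (-3)(-1) − (-7)(1) = 10
  (-7)(-1) − (6)(-1) = 13
  (6)(3) − (6)(-1) = 24
Sum = 62, so (signed) Area = 62/2 = 31, |Area| = 31.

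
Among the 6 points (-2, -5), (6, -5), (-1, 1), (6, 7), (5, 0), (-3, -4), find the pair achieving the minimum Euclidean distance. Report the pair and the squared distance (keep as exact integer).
Pair = ((-2, -5), (-3, -4)); squared distance = 2

Compute all C(6, 2) = 15 pairwise squared distances (x_i − x_j)² + (y_i − y_j)². The minimum is 2, attained by the pair ((-2, -5), (-3, -4)).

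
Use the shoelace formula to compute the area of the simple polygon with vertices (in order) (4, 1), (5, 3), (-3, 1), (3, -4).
Area = 49/2

Shoelace formula: Area = (1/2) |Σ_i (x_i · y_{i+1} − x_{i+1} · y_i)| (indices mod n). Compute each cross term:
  (4)(3) − (5)(1) = 7
  (5)(1) − (-3)(3) = 14
  (-3)(-4) − (3)(1) = 9
  (3)(1) − (4)(-4) = 19
Sum = 49, so (signed) Area = 49/2 = 49/2, |Area| = 49/2.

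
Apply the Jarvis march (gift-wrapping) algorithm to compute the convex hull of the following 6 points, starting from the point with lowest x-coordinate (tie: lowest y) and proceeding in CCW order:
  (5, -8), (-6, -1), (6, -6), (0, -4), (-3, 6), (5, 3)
Hull (CCW) = [(-6, -1), (5, -8), (6, -6), (5, 3), (-3, 6)]

Jarvis march: at each step, from the current hull vertex p, select the next vertex q as the point such that every other point lies strictly to the left of (or on) the directed line p → q. (Equivalently: for every other point r, the cross product (q − p) × (r − p) ≥ 0.)
Starting point (lowest x, tie lowest y): (-6, -1). Wrap until returning to start. Resulting hull: (-6, -1), (5, -8), (6, -6), (5, 3), (-3, 6).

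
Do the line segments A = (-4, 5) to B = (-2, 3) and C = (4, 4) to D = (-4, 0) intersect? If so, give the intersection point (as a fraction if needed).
No (intersection of containing lines falls outside at least one segment)

Parametrize and solve: t = 5/3, s = 7/12. At least one of these is outside [0, 1], so the segments do not intersect.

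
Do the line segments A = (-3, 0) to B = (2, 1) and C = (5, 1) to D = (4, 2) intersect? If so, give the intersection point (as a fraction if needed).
No (intersection of containing lines falls outside at least one segment)

Parametrize and solve: t = 3/2, s = 1/2. At least one of these is outside [0, 1], so the segments do not intersect.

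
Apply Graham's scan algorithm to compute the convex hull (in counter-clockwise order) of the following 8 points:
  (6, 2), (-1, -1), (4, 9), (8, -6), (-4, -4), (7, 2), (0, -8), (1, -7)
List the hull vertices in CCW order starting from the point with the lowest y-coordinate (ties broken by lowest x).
Hull (CCW) = [(0, -8), (8, -6), (7, 2), (4, 9), (-4, -4)]

Graham scan procedure:
  1. Find the pivot p₀ = point with lowest y (tie → lowest x): (0, -8).
  2. Sort the remaining points by polar angle around p₀.
  3. Walk through sorted points, maintaining a stack; pop the top while the last three entries make a non-left turn (cross product ≤ 0).
  4. Final stack is the convex hull in CCW order: (0, -8), (8, -6), (7, 2), (4, 9), (-4, -4).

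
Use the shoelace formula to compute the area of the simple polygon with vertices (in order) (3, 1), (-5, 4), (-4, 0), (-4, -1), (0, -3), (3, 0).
Area = 61/2

Shoelace formula: Area = (1/2) |Σ_i (x_i · y_{i+1} − x_{i+1} · y_i)| (indices mod n). Compute each cross term:
  (3)(4) − (-5)(1) = 17
  (-5)(0) − (-4)(4) = 16
  (-4)(-1) − (-4)(0) = 4
  (-4)(-3) − (0)(-1) = 12
  (0)(0) − (3)(-3) = 9
  (3)(1) − (3)(0) = 3
Sum = 61, so (signed) Area = 61/2 = 61/2, |Area| = 61/2.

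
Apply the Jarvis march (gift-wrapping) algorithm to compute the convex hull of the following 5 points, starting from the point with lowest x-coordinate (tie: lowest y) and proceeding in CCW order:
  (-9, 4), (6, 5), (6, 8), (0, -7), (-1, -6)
Hull (CCW) = [(-9, 4), (-1, -6), (0, -7), (6, 5), (6, 8)]

Jarvis march: at each step, from the current hull vertex p, select the next vertex q as the point such that every other point lies strictly to the left of (or on) the directed line p → q. (Equivalently: for every other point r, the cross product (q − p) × (r − p) ≥ 0.)
Starting point (lowest x, tie lowest y): (-9, 4). Wrap until returning to start. Resulting hull: (-9, 4), (-1, -6), (0, -7), (6, 5), (6, 8).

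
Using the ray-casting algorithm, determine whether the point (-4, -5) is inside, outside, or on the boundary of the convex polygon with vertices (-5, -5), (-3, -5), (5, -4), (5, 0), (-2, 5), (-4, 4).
The point (-4, -5) lies on the polygon boundary

Boundary check: the query satisfies the collinearity and bounding-box conditions for some polygon edge, so it lies exactly on the boundary.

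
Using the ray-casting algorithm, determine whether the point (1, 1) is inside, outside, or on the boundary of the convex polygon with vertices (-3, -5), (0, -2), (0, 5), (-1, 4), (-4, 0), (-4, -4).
The point (1, 1) lies strictly outside the polygon

Cast a horizontal ray to the right from the query point and count how many polygon edges it crosses (each edge strictly once or zero times, handled with the usual half-open convention). 
Parity of crossings → even ⇒ outside.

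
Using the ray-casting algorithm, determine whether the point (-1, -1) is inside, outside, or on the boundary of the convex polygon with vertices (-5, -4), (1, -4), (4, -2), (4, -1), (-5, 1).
The point (-1, -1) lies strictly inside the polygon

Cast a horizontal ray to the right from the query point and count how many polygon edges it crosses (each edge strictly once or zero times, handled with the usual half-open convention). 
Parity of crossings → odd ⇒ inside.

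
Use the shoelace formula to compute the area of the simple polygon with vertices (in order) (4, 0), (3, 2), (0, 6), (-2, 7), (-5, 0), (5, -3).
Area = 50

Shoelace formula: Area = (1/2) |Σ_i (x_i · y_{i+1} − x_{i+1} · y_i)| (indices mod n). Compute each cross term:
  (4)(2) − (3)(0) = 8
  (3)(6) − (0)(2) = 18
  (0)(7) − (-2)(6) = 12
  (-2)(0) − (-5)(7) = 35
  (-5)(-3) − (5)(0) = 15
  (5)(0) − (4)(-3) = 12
Sum = 100, so (signed) Area = 100/2 = 50, |Area| = 50.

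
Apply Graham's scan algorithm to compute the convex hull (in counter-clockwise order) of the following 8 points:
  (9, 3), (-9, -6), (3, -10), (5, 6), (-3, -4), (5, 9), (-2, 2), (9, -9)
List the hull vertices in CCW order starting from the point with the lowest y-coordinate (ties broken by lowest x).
Hull (CCW) = [(3, -10), (9, -9), (9, 3), (5, 9), (-2, 2), (-9, -6)]

Graham scan procedure:
  1. Find the pivot p₀ = point with lowest y (tie → lowest x): (3, -10).
  2. Sort the remaining points by polar angle around p₀.
  3. Walk through sorted points, maintaining a stack; pop the top while the last three entries make a non-left turn (cross product ≤ 0).
  4. Final stack is the convex hull in CCW order: (3, -10), (9, -9), (9, 3), (5, 9), (-2, 2), (-9, -6).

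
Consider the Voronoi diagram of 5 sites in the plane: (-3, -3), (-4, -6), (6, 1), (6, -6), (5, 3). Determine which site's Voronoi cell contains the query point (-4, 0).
Nearest site = (-3, -3)

The Voronoi cell of site s contains exactly those query points closer to s than to any other site. Compute squared distances from q = (-4, 0) to each site:
  (-3 − -4)² + (-3 − 0)² = 10
  (-4 − -4)² + (-6 − 0)² = 36
  (5 − -4)² + (3 − 0)² = 90
  (6 − -4)² + (1 − 0)² = 101
  (6 − -4)² + (-6 − 0)² = 136
Minimum is attained by (-3, -3), so q lies in its Voronoi cell.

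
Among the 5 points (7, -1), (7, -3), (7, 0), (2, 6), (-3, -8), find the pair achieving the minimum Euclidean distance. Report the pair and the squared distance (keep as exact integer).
Pair = ((7, -1), (7, 0)); squared distance = 1

Compute all C(5, 2) = 10 pairwise squared distances (x_i − x_j)² + (y_i − y_j)². The minimum is 1, attained by the pair ((7, -1), (7, 0)).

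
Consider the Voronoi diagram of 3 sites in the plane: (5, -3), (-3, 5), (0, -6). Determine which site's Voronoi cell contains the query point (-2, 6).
Nearest site = (-3, 5)

The Voronoi cell of site s contains exactly those query points closer to s than to any other site. Compute squared distances from q = (-2, 6) to each site:
  (-3 − -2)² + (5 − 6)² = 2
  (5 − -2)² + (-3 − 6)² = 130
  (0 − -2)² + (-6 − 6)² = 148
Minimum is attained by (-3, 5), so q lies in its Voronoi cell.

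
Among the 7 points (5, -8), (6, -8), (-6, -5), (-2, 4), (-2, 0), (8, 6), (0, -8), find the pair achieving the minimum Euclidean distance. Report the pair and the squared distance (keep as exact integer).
Pair = ((5, -8), (6, -8)); squared distance = 1

Compute all C(7, 2) = 21 pairwise squared distances (x_i − x_j)² + (y_i − y_j)². The minimum is 1, attained by the pair ((5, -8), (6, -8)).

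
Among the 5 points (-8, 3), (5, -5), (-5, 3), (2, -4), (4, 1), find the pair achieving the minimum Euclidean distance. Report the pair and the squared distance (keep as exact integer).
Pair = ((-8, 3), (-5, 3)); squared distance = 9

Compute all C(5, 2) = 10 pairwise squared distances (x_i − x_j)² + (y_i − y_j)². The minimum is 9, attained by the pair ((-8, 3), (-5, 3)).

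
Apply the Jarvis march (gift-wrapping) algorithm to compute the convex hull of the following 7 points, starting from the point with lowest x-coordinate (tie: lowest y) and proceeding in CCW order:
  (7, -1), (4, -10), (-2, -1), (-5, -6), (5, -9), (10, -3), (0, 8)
Hull (CCW) = [(-5, -6), (4, -10), (5, -9), (10, -3), (0, 8)]

Jarvis march: at each step, from the current hull vertex p, select the next vertex q as the point such that every other point lies strictly to the left of (or on) the directed line p → q. (Equivalently: for every other point r, the cross product (q − p) × (r − p) ≥ 0.)
Starting point (lowest x, tie lowest y): (-5, -6). Wrap until returning to start. Resulting hull: (-5, -6), (4, -10), (5, -9), (10, -3), (0, 8).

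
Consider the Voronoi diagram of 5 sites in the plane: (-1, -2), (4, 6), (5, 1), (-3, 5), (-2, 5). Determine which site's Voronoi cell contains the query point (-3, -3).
Nearest site = (-1, -2)

The Voronoi cell of site s contains exactly those query points closer to s than to any other site. Compute squared distances from q = (-3, -3) to each site:
  (-1 − -3)² + (-2 − -3)² = 5
  (-3 − -3)² + (5 − -3)² = 64
  (-2 − -3)² + (5 − -3)² = 65
  (5 − -3)² + (1 − -3)² = 80
  (4 − -3)² + (6 − -3)² = 130
Minimum is attained by (-1, -2), so q lies in its Voronoi cell.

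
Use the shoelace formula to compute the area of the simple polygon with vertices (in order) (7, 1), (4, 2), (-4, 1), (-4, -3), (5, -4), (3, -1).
Area = 43

Shoelace formula: Area = (1/2) |Σ_i (x_i · y_{i+1} − x_{i+1} · y_i)| (indices mod n). Compute each cross term:
  (7)(2) − (4)(1) = 10
  (4)(1) − (-4)(2) = 12
  (-4)(-3) − (-4)(1) = 16
  (-4)(-4) − (5)(-3) = 31
  (5)(-1) − (3)(-4) = 7
  (3)(1) − (7)(-1) = 10
Sum = 86, so (signed) Area = 86/2 = 43, |Area| = 43.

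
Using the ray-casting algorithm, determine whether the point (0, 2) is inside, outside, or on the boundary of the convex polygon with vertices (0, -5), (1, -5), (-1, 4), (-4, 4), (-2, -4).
The point (0, 2) lies strictly outside the polygon

Cast a horizontal ray to the right from the query point and count how many polygon edges it crosses (each edge strictly once or zero times, handled with the usual half-open convention). 
Parity of crossings → even ⇒ outside.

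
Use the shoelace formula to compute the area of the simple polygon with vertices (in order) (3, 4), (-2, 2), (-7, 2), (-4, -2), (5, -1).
Area = 83/2

Shoelace formula: Area = (1/2) |Σ_i (x_i · y_{i+1} − x_{i+1} · y_i)| (indices mod n). Compute each cross term:
  (3)(2) − (-2)(4) = 14
  (-2)(2) − (-7)(2) = 10
  (-7)(-2) − (-4)(2) = 22
  (-4)(-1) − (5)(-2) = 14
  (5)(4) − (3)(-1) = 23
Sum = 83, so (signed) Area = 83/2 = 83/2, |Area| = 83/2.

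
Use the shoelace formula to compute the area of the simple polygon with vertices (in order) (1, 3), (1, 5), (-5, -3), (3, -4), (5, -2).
Area = 42

Shoelace formula: Area = (1/2) |Σ_i (x_i · y_{i+1} − x_{i+1} · y_i)| (indices mod n). Compute each cross term:
  (1)(5) − (1)(3) = 2
  (1)(-3) − (-5)(5) = 22
  (-5)(-4) − (3)(-3) = 29
  (3)(-2) − (5)(-4) = 14
  (5)(3) − (1)(-2) = 17
Sum = 84, so (signed) Area = 84/2 = 42, |Area| = 42.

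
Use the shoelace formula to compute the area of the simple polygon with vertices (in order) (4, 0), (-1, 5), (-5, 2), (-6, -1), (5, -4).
Area = 105/2

Shoelace formula: Area = (1/2) |Σ_i (x_i · y_{i+1} − x_{i+1} · y_i)| (indices mod n). Compute each cross term:
  (4)(5) − (-1)(0) = 20
  (-1)(2) − (-5)(5) = 23
  (-5)(-1) − (-6)(2) = 17
  (-6)(-4) − (5)(-1) = 29
  (5)(0) − (4)(-4) = 16
Sum = 105, so (signed) Area = 105/2 = 105/2, |Area| = 105/2.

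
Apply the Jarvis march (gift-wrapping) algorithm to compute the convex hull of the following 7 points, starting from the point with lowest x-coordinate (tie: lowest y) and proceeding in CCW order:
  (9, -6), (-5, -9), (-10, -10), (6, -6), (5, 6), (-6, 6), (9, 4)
Hull (CCW) = [(-10, -10), (-5, -9), (9, -6), (9, 4), (5, 6), (-6, 6)]

Jarvis march: at each step, from the current hull vertex p, select the next vertex q as the point such that every other point lies strictly to the left of (or on) the directed line p → q. (Equivalently: for every other point r, the cross product (q − p) × (r − p) ≥ 0.)
Starting point (lowest x, tie lowest y): (-10, -10). Wrap until returning to start. Resulting hull: (-10, -10), (-5, -9), (9, -6), (9, 4), (5, 6), (-6, 6).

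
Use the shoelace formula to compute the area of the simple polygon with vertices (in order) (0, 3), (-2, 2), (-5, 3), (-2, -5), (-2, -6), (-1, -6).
Area = 23

Shoelace formula: Area = (1/2) |Σ_i (x_i · y_{i+1} − x_{i+1} · y_i)| (indices mod n). Compute each cross term:
  (0)(2) − (-2)(3) = 6
  (-2)(3) − (-5)(2) = 4
  (-5)(-5) − (-2)(3) = 31
  (-2)(-6) − (-2)(-5) = 2
  (-2)(-6) − (-1)(-6) = 6
  (-1)(3) − (0)(-6) = -3
Sum = 46, so (signed) Area = 46/2 = 23, |Area| = 23.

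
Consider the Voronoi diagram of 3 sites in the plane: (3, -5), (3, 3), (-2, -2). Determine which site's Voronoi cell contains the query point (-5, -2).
Nearest site = (-2, -2)

The Voronoi cell of site s contains exactly those query points closer to s than to any other site. Compute squared distances from q = (-5, -2) to each site:
  (-2 − -5)² + (-2 − -2)² = 9
  (3 − -5)² + (-5 − -2)² = 73
  (3 − -5)² + (3 − -2)² = 89
Minimum is attained by (-2, -2), so q lies in its Voronoi cell.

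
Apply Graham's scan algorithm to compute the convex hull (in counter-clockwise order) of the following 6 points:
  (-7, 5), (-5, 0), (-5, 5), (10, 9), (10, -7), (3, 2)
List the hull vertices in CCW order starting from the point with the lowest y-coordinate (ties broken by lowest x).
Hull (CCW) = [(10, -7), (10, 9), (-7, 5), (-5, 0)]

Graham scan procedure:
  1. Find the pivot p₀ = point with lowest y (tie → lowest x): (10, -7).
  2. Sort the remaining points by polar angle around p₀.
  3. Walk through sorted points, maintaining a stack; pop the top while the last three entries make a non-left turn (cross product ≤ 0).
  4. Final stack is the convex hull in CCW order: (10, -7), (10, 9), (-7, 5), (-5, 0).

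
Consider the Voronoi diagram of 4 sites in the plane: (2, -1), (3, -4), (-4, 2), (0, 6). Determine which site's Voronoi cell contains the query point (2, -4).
Nearest site = (3, -4)

The Voronoi cell of site s contains exactly those query points closer to s than to any other site. Compute squared distances from q = (2, -4) to each site:
  (3 − 2)² + (-4 − -4)² = 1
  (2 − 2)² + (-1 − -4)² = 9
  (-4 − 2)² + (2 − -4)² = 72
  (0 − 2)² + (6 − -4)² = 104
Minimum is attained by (3, -4), so q lies in its Voronoi cell.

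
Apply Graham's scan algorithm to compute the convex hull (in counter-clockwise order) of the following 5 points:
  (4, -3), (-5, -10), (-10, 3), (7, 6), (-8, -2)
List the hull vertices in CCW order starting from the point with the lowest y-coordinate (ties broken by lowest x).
Hull (CCW) = [(-5, -10), (4, -3), (7, 6), (-10, 3)]

Graham scan procedure:
  1. Find the pivot p₀ = point with lowest y (tie → lowest x): (-5, -10).
  2. Sort the remaining points by polar angle around p₀.
  3. Walk through sorted points, maintaining a stack; pop the top while the last three entries make a non-left turn (cross product ≤ 0).
  4. Final stack is the convex hull in CCW order: (-5, -10), (4, -3), (7, 6), (-10, 3).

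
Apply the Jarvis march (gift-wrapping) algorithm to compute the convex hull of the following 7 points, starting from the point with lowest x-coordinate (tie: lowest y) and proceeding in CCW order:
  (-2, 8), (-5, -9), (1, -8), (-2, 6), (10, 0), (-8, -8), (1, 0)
Hull (CCW) = [(-8, -8), (-5, -9), (1, -8), (10, 0), (-2, 8)]

Jarvis march: at each step, from the current hull vertex p, select the next vertex q as the point such that every other point lies strictly to the left of (or on) the directed line p → q. (Equivalently: for every other point r, the cross product (q − p) × (r − p) ≥ 0.)
Starting point (lowest x, tie lowest y): (-8, -8). Wrap until returning to start. Resulting hull: (-8, -8), (-5, -9), (1, -8), (10, 0), (-2, 8).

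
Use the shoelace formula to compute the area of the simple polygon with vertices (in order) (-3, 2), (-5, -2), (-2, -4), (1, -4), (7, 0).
Area = 43

Shoelace formula: Area = (1/2) |Σ_i (x_i · y_{i+1} − x_{i+1} · y_i)| (indices mod n). Compute each cross term:
  (-3)(-2) − (-5)(2) = 16
  (-5)(-4) − (-2)(-2) = 16
  (-2)(-4) − (1)(-4) = 12
  (1)(0) − (7)(-4) = 28
  (7)(2) − (-3)(0) = 14
Sum = 86, so (signed) Area = 86/2 = 43, |Area| = 43.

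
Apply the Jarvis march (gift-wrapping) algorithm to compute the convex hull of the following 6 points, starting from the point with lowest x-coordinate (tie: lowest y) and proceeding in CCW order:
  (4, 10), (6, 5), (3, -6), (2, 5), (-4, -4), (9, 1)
Hull (CCW) = [(-4, -4), (3, -6), (9, 1), (4, 10)]

Jarvis march: at each step, from the current hull vertex p, select the next vertex q as the point such that every other point lies strictly to the left of (or on) the directed line p → q. (Equivalently: for every other point r, the cross product (q − p) × (r − p) ≥ 0.)
Starting point (lowest x, tie lowest y): (-4, -4). Wrap until returning to start. Resulting hull: (-4, -4), (3, -6), (9, 1), (4, 10).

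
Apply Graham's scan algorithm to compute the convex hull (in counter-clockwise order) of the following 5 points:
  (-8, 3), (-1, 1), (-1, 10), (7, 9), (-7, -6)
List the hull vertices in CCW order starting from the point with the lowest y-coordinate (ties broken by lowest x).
Hull (CCW) = [(-7, -6), (7, 9), (-1, 10), (-8, 3)]

Graham scan procedure:
  1. Find the pivot p₀ = point with lowest y (tie → lowest x): (-7, -6).
  2. Sort the remaining points by polar angle around p₀.
  3. Walk through sorted points, maintaining a stack; pop the top while the last three entries make a non-left turn (cross product ≤ 0).
  4. Final stack is the convex hull in CCW order: (-7, -6), (7, 9), (-1, 10), (-8, 3).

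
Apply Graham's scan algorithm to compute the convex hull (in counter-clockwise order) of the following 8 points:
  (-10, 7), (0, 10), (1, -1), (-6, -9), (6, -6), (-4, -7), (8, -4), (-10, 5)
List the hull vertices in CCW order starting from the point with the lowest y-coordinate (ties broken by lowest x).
Hull (CCW) = [(-6, -9), (6, -6), (8, -4), (0, 10), (-10, 7), (-10, 5)]

Graham scan procedure:
  1. Find the pivot p₀ = point with lowest y (tie → lowest x): (-6, -9).
  2. Sort the remaining points by polar angle around p₀.
  3. Walk through sorted points, maintaining a stack; pop the top while the last three entries make a non-left turn (cross product ≤ 0).
  4. Final stack is the convex hull in CCW order: (-6, -9), (6, -6), (8, -4), (0, 10), (-10, 7), (-10, 5).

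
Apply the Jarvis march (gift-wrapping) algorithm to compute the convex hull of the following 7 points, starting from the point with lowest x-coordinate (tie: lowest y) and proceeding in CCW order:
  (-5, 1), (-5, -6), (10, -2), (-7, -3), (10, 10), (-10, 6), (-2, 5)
Hull (CCW) = [(-10, 6), (-7, -3), (-5, -6), (10, -2), (10, 10)]

Jarvis march: at each step, from the current hull vertex p, select the next vertex q as the point such that every other point lies strictly to the left of (or on) the directed line p → q. (Equivalently: for every other point r, the cross product (q − p) × (r − p) ≥ 0.)
Starting point (lowest x, tie lowest y): (-10, 6). Wrap until returning to start. Resulting hull: (-10, 6), (-7, -3), (-5, -6), (10, -2), (10, 10).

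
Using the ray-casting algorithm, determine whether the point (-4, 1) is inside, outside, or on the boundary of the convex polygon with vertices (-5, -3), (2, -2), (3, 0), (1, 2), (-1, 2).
The point (-4, 1) lies strictly outside the polygon

Cast a horizontal ray to the right from the query point and count how many polygon edges it crosses (each edge strictly once or zero times, handled with the usual half-open convention). 
Parity of crossings → even ⇒ outside.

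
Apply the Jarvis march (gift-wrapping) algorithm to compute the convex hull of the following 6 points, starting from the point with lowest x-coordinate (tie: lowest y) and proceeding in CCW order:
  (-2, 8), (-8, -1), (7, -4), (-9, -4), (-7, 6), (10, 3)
Hull (CCW) = [(-9, -4), (7, -4), (10, 3), (-2, 8), (-7, 6)]

Jarvis march: at each step, from the current hull vertex p, select the next vertex q as the point such that every other point lies strictly to the left of (or on) the directed line p → q. (Equivalently: for every other point r, the cross product (q − p) × (r − p) ≥ 0.)
Starting point (lowest x, tie lowest y): (-9, -4). Wrap until returning to start. Resulting hull: (-9, -4), (7, -4), (10, 3), (-2, 8), (-7, 6).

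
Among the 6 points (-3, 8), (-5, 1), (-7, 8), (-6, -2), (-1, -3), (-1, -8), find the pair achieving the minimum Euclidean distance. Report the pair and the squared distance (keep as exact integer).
Pair = ((-5, 1), (-6, -2)); squared distance = 10

Compute all C(6, 2) = 15 pairwise squared distances (x_i − x_j)² + (y_i − y_j)². The minimum is 10, attained by the pair ((-5, 1), (-6, -2)).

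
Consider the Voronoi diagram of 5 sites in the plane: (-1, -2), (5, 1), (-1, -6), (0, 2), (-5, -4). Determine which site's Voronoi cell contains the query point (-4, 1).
Nearest site = (0, 2)

The Voronoi cell of site s contains exactly those query points closer to s than to any other site. Compute squared distances from q = (-4, 1) to each site:
  (0 − -4)² + (2 − 1)² = 17
  (-1 − -4)² + (-2 − 1)² = 18
  (-5 − -4)² + (-4 − 1)² = 26
  (-1 − -4)² + (-6 − 1)² = 58
  (5 − -4)² + (1 − 1)² = 81
Minimum is attained by (0, 2), so q lies in its Voronoi cell.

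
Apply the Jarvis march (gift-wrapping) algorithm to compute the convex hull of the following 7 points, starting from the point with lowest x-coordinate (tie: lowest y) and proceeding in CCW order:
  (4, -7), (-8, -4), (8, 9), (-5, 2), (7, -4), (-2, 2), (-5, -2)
Hull (CCW) = [(-8, -4), (4, -7), (7, -4), (8, 9), (-5, 2)]

Jarvis march: at each step, from the current hull vertex p, select the next vertex q as the point such that every other point lies strictly to the left of (or on) the directed line p → q. (Equivalently: for every other point r, the cross product (q − p) × (r − p) ≥ 0.)
Starting point (lowest x, tie lowest y): (-8, -4). Wrap until returning to start. Resulting hull: (-8, -4), (4, -7), (7, -4), (8, 9), (-5, 2).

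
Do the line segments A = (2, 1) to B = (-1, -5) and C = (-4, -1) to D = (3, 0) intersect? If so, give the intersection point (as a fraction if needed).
Yes; intersection at (18/13, -3/13) (t = 8/39 on AB, s = 10/13 on CD)

Parametrize AB as A + t(B − A) = (2 + -3 t, 1 + -6 t) and CD as C + s(D − C) = (-4 + 7 s, -1 + 1 s). Solve the linear system for (t, s). Determinant = -39 ≠ 0, so a unique intersection of the containing lines exists. Solution: t = 8/39, s = 10/13 — both in [0, 1], so the segments cross. Intersection point: (18/13, -3/13).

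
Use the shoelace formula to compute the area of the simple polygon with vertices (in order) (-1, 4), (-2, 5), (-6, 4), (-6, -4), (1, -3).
Area = 48

Shoelace formula: Area = (1/2) |Σ_i (x_i · y_{i+1} − x_{i+1} · y_i)| (indices mod n). Compute each cross term:
  (-1)(5) − (-2)(4) = 3
  (-2)(4) − (-6)(5) = 22
  (-6)(-4) − (-6)(4) = 48
  (-6)(-3) − (1)(-4) = 22
  (1)(4) − (-1)(-3) = 1
Sum = 96, so (signed) Area = 96/2 = 48, |Area| = 48.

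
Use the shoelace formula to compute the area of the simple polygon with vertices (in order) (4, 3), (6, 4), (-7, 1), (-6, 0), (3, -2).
Area = 67/2

Shoelace formula: Area = (1/2) |Σ_i (x_i · y_{i+1} − x_{i+1} · y_i)| (indices mod n). Compute each cross term:
  (4)(4) − (6)(3) = -2
  (6)(1) − (-7)(4) = 34
  (-7)(0) − (-6)(1) = 6
  (-6)(-2) − (3)(0) = 12
  (3)(3) − (4)(-2) = 17
Sum = 67, so (signed) Area = 67/2 = 67/2, |Area| = 67/2.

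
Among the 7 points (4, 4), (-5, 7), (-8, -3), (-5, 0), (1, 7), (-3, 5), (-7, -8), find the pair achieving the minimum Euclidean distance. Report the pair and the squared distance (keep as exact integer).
Pair = ((-5, 7), (-3, 5)); squared distance = 8

Compute all C(7, 2) = 21 pairwise squared distances (x_i − x_j)² + (y_i − y_j)². The minimum is 8, attained by the pair ((-5, 7), (-3, 5)).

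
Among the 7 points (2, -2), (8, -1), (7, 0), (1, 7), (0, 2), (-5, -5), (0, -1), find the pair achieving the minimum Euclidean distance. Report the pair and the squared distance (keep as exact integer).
Pair = ((8, -1), (7, 0)); squared distance = 2

Compute all C(7, 2) = 21 pairwise squared distances (x_i − x_j)² + (y_i − y_j)². The minimum is 2, attained by the pair ((8, -1), (7, 0)).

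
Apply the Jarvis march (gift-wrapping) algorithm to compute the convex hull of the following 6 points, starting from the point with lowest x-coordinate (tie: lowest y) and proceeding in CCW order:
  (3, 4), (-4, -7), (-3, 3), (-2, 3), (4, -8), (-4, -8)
Hull (CCW) = [(-4, -8), (4, -8), (3, 4), (-3, 3), (-4, -7)]

Jarvis march: at each step, from the current hull vertex p, select the next vertex q as the point such that every other point lies strictly to the left of (or on) the directed line p → q. (Equivalently: for every other point r, the cross product (q − p) × (r − p) ≥ 0.)
Starting point (lowest x, tie lowest y): (-4, -8). Wrap until returning to start. Resulting hull: (-4, -8), (4, -8), (3, 4), (-3, 3), (-4, -7).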